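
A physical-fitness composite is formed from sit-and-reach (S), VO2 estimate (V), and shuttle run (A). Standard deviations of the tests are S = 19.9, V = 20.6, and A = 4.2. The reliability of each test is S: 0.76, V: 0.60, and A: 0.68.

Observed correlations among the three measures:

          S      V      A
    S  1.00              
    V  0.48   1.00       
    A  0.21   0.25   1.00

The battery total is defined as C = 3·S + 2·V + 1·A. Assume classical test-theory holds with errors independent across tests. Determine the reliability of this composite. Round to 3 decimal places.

Var(C) = 3²·19.9² + 2²·20.6² + 4.2² + 2·[6·19.9·20.6·0.48 + 3·19.9·4.2·0.21 + 2·20.6·4.2·0.25] = 5279.17 + 2553.09 = 7832.26.
Because errors are independent across components, Cov(Tᵢ,Tⱼ) = Cov(Xᵢ,Xⱼ); the off-diagonal part of the true-score variance is the same as above.
True-score variance = [3²·19.9²·0.76 + 2²·20.6²·0.60 + 4.2²·0.68] + 2553.09 = 3739.17 + 2553.09 = 6292.25.
Reliability = 6292.25 / 7832.26 = 0.803.

0.803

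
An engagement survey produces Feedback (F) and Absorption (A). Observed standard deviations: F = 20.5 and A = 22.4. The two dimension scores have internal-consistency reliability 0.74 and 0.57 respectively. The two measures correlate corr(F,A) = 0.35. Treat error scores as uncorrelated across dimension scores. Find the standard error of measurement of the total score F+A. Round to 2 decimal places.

18.03

Var(total) = 922.01 + 321.44 = 1243.45.
True-score variance = 596.988 + 321.44 = 918.428, so reliability = 0.7386.
Error variance = 1243.45 − 918.428 = 325.022; SEM = √325.022 = 18.03.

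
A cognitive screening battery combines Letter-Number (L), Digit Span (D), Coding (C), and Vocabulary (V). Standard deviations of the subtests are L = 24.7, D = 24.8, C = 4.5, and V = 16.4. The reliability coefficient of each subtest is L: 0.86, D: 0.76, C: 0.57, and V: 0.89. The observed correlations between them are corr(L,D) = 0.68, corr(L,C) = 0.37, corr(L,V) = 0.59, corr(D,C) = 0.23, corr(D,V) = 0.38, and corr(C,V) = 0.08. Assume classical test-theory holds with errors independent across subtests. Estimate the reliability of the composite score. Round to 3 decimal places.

Var(L+D+C+V) = 24.7² + 24.8² + 4.5² + 16.4² + 2·[24.7·24.8·0.68 + 24.7·4.5·0.37 + 24.7·16.4·0.59 + 24.8·4.5·0.23 + 24.8·16.4·0.38 + 4.5·16.4·0.08] = 1514.34 + 1765.58 = 3279.92.
With uncorrelated errors the cross-covariances are all true-score covariance, so they carry over unchanged; only the diagonal terms shrink to ρᵢσᵢ².
True-score variance = [24.7²·0.86 + 24.8²·0.76 + 4.5²·0.57 + 16.4²·0.89] + 1765.58 = 1243.02 + 1765.58 = 3008.6.
Reliability = 3008.6 / 3279.92 = 0.917.

0.917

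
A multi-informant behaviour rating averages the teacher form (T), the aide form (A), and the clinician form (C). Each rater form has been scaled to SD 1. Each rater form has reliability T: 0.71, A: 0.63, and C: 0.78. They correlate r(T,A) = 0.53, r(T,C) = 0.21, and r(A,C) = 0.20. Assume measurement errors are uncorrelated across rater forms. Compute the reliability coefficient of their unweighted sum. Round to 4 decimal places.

0.8197

Var(T+A+C) = 3 + 2·[0.53 + 0.21 + 0.20] = 3 + 1.88 = 4.88.
Under uncorrelated errors the observed covariances equal the true-score covariances, so only the own-variance terms attenuate.
True-score variance = [0.71 + 0.63 + 0.78] + 1.88 = 2.12 + 1.88 = 4.
Reliability = 4 / 4.88 = 0.8197.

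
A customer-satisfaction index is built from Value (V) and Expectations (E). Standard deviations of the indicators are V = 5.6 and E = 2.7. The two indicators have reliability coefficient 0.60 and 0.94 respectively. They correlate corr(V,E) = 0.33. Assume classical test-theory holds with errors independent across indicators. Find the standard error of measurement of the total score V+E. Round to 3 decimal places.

3.603

Var(total) = 38.65 + 9.9792 = 48.6292.
True-score variance = 25.6686 + 9.9792 = 35.6478, so reliability = 0.7331.
Error variance = 48.6292 − 35.6478 = 12.9814; SEM = √12.9814 = 3.603.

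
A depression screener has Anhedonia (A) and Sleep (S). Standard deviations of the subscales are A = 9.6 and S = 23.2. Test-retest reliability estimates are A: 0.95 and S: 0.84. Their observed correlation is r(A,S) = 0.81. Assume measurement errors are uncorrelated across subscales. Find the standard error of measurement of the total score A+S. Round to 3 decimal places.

9.525

Var(total) = 630.4 + 360.806 = 991.206.
True-score variance = 539.674 + 360.806 = 900.48, so reliability = 0.9085.
Error variance = 991.206 − 900.48 = 90.7264; SEM = √90.7264 = 9.525.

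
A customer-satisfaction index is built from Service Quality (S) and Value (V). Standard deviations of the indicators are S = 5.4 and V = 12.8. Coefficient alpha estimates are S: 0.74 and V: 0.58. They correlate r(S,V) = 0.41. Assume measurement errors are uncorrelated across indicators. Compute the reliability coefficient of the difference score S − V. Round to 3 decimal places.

0.440

Var(S−V) = 5.4² + 12.8² − 2·5.4·12.8·0.41 = 193 − 56.6784 = 136.322.
Because errors are independent across components, Cov(Tᵢ,Tⱼ) = Cov(Xᵢ,Xⱼ); the off-diagonal part of the true-score variance is the same as above.
True-score variance = [5.4²·0.74 + 12.8²·0.58] − 56.6784 = 116.606 − 56.6784 = 59.9272.
Reliability = 59.9272 / 136.322 = 0.440.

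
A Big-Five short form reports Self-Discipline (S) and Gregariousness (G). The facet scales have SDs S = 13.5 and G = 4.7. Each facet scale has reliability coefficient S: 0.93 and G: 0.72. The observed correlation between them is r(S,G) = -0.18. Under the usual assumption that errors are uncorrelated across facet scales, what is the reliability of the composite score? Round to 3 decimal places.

Var(S+G) = 13.5² + 4.7² + 2·[13.5·4.7·(-0.18)] = 204.34 − 22.842 = 181.498.
Because errors are independent across components, Cov(Tᵢ,Tⱼ) = Cov(Xᵢ,Xⱼ); the off-diagonal part of the true-score variance is the same as above.
True-score variance = [13.5²·0.93 + 4.7²·0.72] − 22.842 = 185.397 − 22.842 = 162.555.
Reliability = 162.555 / 181.498 = 0.896.

0.896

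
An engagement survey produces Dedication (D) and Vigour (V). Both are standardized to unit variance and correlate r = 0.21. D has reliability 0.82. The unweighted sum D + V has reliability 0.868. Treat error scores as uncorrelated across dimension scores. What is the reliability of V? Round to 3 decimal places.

0.861

Var(D+V) = 2 + 2·0.21 = 2.420.
True-score variance = ρ_D + ρ_V + 2·0.21, so 0.868 = (0.82 + ρ_V + 0.42) / 2.420.
ρ_V = 0.868·2.420 − 0.82 − 0.42 = 0.861.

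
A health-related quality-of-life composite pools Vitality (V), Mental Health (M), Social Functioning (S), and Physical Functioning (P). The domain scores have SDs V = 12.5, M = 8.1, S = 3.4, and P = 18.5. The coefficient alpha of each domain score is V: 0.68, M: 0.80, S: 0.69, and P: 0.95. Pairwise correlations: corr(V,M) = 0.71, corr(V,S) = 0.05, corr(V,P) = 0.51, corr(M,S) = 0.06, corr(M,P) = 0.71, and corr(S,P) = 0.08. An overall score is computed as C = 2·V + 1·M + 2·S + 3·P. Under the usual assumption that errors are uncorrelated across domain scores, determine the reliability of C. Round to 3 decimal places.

0.939

Var(C) = 2²·12.5² + 8.1² + 2²·3.4² + 3²·18.5² + 2·[2·12.5·8.1·0.71 + 4·12.5·3.4·0.05 + 6·12.5·18.5·0.51 + 2·8.1·3.4·0.06 + 3·8.1·18.5·0.71 + 6·3.4·18.5·0.08] = 3817.1 + 2425.15 = 6242.25.
Under uncorrelated errors the observed covariances equal the true-score covariances, so only the own-variance terms attenuate.
True-score variance = [2²·12.5²·0.68 + 8.1²·0.80 + 2²·3.4²·0.69 + 3²·18.5²·0.95] + 2425.15 = 3435.63 + 2425.15 = 5860.79.
Reliability = 5860.79 / 6242.25 = 0.939.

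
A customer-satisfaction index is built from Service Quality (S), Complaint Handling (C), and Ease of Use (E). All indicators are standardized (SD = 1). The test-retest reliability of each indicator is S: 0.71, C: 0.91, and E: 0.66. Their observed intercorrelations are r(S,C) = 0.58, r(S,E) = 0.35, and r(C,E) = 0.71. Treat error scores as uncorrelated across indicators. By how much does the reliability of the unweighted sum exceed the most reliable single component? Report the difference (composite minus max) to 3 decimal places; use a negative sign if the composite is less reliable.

-0.025

Var(sum) = 3 + 3.28 = 6.28; true-score variance = 2.28 + 3.28 = 5.56; composite reliability = 0.8854.
Max component reliability = 0.9100.
Difference = 0.8854 − 0.9100 = -0.025.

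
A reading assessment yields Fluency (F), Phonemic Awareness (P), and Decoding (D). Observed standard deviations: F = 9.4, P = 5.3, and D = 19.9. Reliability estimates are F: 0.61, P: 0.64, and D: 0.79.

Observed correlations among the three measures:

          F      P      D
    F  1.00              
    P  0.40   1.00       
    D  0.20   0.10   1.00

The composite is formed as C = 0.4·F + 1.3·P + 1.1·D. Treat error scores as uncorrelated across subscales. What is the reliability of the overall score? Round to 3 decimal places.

0.803

Var(C) = 0.4²·9.4² + 1.3²·5.3² + 1.1²·19.9² + 2·[0.52·9.4·5.3·0.40 + 0.44·9.4·19.9·0.20 + 1.43·5.3·19.9·0.10] = 540.782 + 83.8121 = 624.594.
Under uncorrelated errors the observed covariances equal the true-score covariances, so only the own-variance terms attenuate.
True-score variance = [0.4²·9.4²·0.61 + 1.3²·5.3²·0.64 + 1.1²·19.9²·0.79] + 83.8121 = 417.552 + 83.8121 = 501.364.
Reliability = 501.364 / 624.594 = 0.803.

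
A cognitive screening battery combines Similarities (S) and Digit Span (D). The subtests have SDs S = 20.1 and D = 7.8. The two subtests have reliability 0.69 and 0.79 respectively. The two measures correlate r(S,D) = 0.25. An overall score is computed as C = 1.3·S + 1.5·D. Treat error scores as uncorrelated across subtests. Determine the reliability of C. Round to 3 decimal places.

0.753

Var(C) = 1.3²·20.1² + 1.5²·7.8² + 2·[1.95·20.1·7.8·0.25] = 819.667 + 152.861 = 972.527.
With uncorrelated errors the cross-covariances are all true-score covariance, so they carry over unchanged; only the diagonal terms shrink to ρᵢσᵢ².
True-score variance = [1.3²·20.1²·0.69 + 1.5²·7.8²·0.79] + 152.861 = 579.259 + 152.861 = 732.12.
Reliability = 732.12 / 972.527 = 0.753.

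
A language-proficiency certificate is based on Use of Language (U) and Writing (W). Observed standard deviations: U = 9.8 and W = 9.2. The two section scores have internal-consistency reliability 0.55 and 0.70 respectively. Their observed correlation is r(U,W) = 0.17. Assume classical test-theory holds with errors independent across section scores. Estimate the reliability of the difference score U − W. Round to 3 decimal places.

0.543

Var(U−W) = 9.8² + 9.2² − 2·9.8·9.2·0.17 = 180.68 − 30.6544 = 150.026.
Under uncorrelated errors the observed covariances equal the true-score covariances, so only the own-variance terms attenuate.
True-score variance = [9.8²·0.55 + 9.2²·0.70] − 30.6544 = 112.07 − 30.6544 = 81.4156.
Reliability = 81.4156 / 150.026 = 0.543.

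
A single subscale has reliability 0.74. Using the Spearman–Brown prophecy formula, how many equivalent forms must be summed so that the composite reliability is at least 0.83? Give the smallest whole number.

k ≥ ρ*(1−ρ₁)/(ρ₁(1−ρ*)) = 0.83·0.26 / (0.74·0.17) = 1.715.
Smallest integer k = 2.

2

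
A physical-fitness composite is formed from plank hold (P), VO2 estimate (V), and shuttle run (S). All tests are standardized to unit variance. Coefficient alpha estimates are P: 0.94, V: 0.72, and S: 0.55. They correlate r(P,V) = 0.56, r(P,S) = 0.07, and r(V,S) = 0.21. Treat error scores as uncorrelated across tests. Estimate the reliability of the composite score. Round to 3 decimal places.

Var(P+V+S) = 3 + 2·[0.56 + 0.07 + 0.21] = 3 + 1.68 = 4.68.
With uncorrelated errors the cross-covariances are all true-score covariance, so they carry over unchanged; only the diagonal terms shrink to ρᵢσᵢ².
True-score variance = [0.94 + 0.72 + 0.55] + 1.68 = 2.21 + 1.68 = 3.89.
Reliability = 3.89 / 4.68 = 0.831.

0.831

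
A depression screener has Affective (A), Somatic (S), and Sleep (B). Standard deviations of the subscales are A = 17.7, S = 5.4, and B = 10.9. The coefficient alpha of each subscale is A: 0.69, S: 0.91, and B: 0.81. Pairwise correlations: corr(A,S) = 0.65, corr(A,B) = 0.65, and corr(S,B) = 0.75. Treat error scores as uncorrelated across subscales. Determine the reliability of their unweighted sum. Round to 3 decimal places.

Var(A+S+B) = 17.7² + 5.4² + 10.9² + 2·[17.7·5.4·0.65 + 17.7·10.9·0.65 + 5.4·10.9·0.75] = 461.26 + 463.353 = 924.613.
Under uncorrelated errors the observed covariances equal the true-score covariances, so only the own-variance terms attenuate.
True-score variance = [17.7²·0.69 + 5.4²·0.91 + 10.9²·0.81] + 463.353 = 338.942 + 463.353 = 802.295.
Reliability = 802.295 / 924.613 = 0.868.

0.868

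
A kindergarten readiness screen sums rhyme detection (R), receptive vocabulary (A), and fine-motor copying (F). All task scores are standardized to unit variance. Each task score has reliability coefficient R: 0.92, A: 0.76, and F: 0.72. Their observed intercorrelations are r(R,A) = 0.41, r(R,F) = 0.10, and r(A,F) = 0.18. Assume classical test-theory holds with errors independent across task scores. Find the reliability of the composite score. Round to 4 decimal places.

Var(R+A+F) = 3 + 2·[0.41 + 0.10 + 0.18] = 3 + 1.38 = 4.38.
Under uncorrelated errors the observed covariances equal the true-score covariances, so only the own-variance terms attenuate.
True-score variance = [0.92 + 0.76 + 0.72] + 1.38 = 2.4 + 1.38 = 3.78.
Reliability = 3.78 / 4.38 = 0.8630.

0.8630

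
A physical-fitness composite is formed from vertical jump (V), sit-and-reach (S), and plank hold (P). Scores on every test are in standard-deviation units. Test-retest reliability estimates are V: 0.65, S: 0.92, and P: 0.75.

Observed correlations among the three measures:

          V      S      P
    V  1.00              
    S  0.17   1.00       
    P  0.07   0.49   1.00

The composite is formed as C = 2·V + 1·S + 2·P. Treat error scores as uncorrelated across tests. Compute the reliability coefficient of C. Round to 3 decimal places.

0.797

Var(C) = 2² + 1 + 2² + 2·[2·0.17 + 4·0.07 + 2·0.49] = 9 + 3.2 = 12.2.
With uncorrelated errors the cross-covariances are all true-score covariance, so they carry over unchanged; only the diagonal terms shrink to ρᵢσᵢ².
True-score variance = [2²·0.65 + 0.92 + 2²·0.75] + 3.2 = 6.52 + 3.2 = 9.72.
Reliability = 9.72 / 12.2 = 0.797.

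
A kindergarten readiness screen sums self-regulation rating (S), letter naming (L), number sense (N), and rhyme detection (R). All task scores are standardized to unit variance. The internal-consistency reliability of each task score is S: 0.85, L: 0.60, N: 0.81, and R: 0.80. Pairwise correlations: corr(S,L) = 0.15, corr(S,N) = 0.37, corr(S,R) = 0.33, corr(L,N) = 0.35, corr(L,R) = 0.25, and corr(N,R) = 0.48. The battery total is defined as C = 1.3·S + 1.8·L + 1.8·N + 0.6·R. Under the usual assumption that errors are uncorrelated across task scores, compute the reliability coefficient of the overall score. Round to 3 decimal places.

Var(C) = 1.3² + 1.8² + 1.8² + 0.6² + 2·[2.34·0.15 + 2.34·0.37 + 0.78·0.33 + 3.24·0.35 + 1.08·0.25 + 1.08·0.48] = 8.53 + 6.7932 = 15.3232.
With uncorrelated errors the cross-covariances are all true-score covariance, so they carry over unchanged; only the diagonal terms shrink to ρᵢσᵢ².
True-score variance = [1.3²·0.85 + 1.8²·0.60 + 1.8²·0.81 + 0.6²·0.80] + 6.7932 = 6.2929 + 6.7932 = 13.0861.
Reliability = 13.0861 / 15.3232 = 0.854.

0.854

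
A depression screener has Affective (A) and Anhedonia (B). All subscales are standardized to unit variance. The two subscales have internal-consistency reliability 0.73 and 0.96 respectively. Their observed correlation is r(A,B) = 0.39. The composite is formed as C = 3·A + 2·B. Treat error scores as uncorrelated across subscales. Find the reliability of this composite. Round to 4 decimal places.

Var(C) = 3² + 2² + 2·[6·0.39] = 13 + 4.68 = 17.68.
Under uncorrelated errors the observed covariances equal the true-score covariances, so only the own-variance terms attenuate.
True-score variance = [3²·0.73 + 2²·0.96] + 4.68 = 10.41 + 4.68 = 15.09.
Reliability = 15.09 / 17.68 = 0.8535.

0.8535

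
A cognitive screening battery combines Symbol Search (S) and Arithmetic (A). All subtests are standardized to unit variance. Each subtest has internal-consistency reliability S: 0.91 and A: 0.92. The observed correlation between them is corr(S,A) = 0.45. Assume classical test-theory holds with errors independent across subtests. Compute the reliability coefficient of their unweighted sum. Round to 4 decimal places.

0.9414

Var(S+A) = 2 + 2·[0.45] = 2 + 0.9 = 2.9.
Under uncorrelated errors the observed covariances equal the true-score covariances, so only the own-variance terms attenuate.
True-score variance = [0.91 + 0.92] + 0.9 = 1.83 + 0.9 = 2.73.
Reliability = 2.73 / 2.9 = 0.9414.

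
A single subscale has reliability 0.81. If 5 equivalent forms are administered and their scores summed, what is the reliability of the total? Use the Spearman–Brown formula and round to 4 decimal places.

0.9552

ρ_k = kρ / (1 + (k−1)ρ) = 5·0.81 / (1 + 4·0.81) = 4.050 / 4.240 = 0.9552.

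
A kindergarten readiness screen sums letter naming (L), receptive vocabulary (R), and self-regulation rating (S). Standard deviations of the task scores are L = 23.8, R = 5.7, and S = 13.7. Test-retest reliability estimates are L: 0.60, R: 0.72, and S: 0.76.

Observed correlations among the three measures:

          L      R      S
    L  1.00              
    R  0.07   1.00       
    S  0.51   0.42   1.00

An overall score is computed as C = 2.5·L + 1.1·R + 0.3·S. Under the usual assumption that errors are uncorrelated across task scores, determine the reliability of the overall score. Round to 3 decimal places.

0.635

Var(C) = 2.5²·23.8² + 1.1²·5.7² + 0.3²·13.7² + 2·[2.75·23.8·5.7·0.07 + 0.75·23.8·13.7·0.51 + 0.33·5.7·13.7·0.42] = 3596.46 + 323.312 = 3919.77.
With uncorrelated errors the cross-covariances are all true-score covariance, so they carry over unchanged; only the diagonal terms shrink to ρᵢσᵢ².
True-score variance = [2.5²·23.8²·0.60 + 1.1²·5.7²·0.72 + 0.3²·13.7²·0.76] + 323.312 = 2165.29 + 323.312 = 2488.6.
Reliability = 2488.6 / 3919.77 = 0.635.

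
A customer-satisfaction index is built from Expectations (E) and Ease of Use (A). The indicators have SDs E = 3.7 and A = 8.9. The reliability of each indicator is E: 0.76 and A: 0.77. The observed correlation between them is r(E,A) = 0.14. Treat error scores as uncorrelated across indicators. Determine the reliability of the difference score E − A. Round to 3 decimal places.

0.743

Var(E−A) = 3.7² + 8.9² − 2·3.7·8.9·0.14 = 92.9 − 9.2204 = 83.6796.
Under uncorrelated errors the observed covariances equal the true-score covariances, so only the own-variance terms attenuate.
True-score variance = [3.7²·0.76 + 8.9²·0.77] − 9.2204 = 71.3961 − 9.2204 = 62.1757.
Reliability = 62.1757 / 83.6796 = 0.743.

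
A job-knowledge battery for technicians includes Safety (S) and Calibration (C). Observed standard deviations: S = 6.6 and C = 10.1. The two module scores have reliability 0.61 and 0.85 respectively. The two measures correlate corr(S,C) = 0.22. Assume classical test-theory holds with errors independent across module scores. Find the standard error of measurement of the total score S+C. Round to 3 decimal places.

Var(total) = 145.57 + 29.3304 = 174.9.
True-score variance = 113.28 + 29.3304 = 142.61, so reliability = 0.8154.
Error variance = 174.9 − 142.61 = 32.2899; SEM = √32.2899 = 5.682.

5.682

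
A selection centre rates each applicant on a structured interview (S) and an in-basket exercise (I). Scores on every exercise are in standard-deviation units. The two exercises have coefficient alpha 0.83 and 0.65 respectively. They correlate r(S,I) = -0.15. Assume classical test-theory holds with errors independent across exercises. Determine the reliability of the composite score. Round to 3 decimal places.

0.694

Var(S+I) = 2 + 2·[(-0.15)] = 2 − 0.3 = 1.7.
Because errors are independent across components, Cov(Tᵢ,Tⱼ) = Cov(Xᵢ,Xⱼ); the off-diagonal part of the true-score variance is the same as above.
True-score variance = [0.83 + 0.65] − 0.3 = 1.48 − 0.3 = 1.18.
Reliability = 1.18 / 1.7 = 0.694.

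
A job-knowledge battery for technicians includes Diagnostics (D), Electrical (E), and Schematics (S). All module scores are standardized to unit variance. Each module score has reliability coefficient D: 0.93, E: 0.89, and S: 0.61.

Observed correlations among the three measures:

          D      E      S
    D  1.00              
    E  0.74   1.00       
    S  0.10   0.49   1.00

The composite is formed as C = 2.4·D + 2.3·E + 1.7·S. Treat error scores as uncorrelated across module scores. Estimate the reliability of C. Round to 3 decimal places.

0.921

Var(C) = 2.4² + 2.3² + 1.7² + 2·[5.52·0.74 + 4.08·0.10 + 3.91·0.49] = 13.94 + 12.8174 = 26.7574.
Because errors are independent across components, Cov(Tᵢ,Tⱼ) = Cov(Xᵢ,Xⱼ); the off-diagonal part of the true-score variance is the same as above.
True-score variance = [2.4²·0.93 + 2.3²·0.89 + 1.7²·0.61] + 12.8174 = 11.8278 + 12.8174 = 24.6452.
Reliability = 24.6452 / 26.7574 = 0.921.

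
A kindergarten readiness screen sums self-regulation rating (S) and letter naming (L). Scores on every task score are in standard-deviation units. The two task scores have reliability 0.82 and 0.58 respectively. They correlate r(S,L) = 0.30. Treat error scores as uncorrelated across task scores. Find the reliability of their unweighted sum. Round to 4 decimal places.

Var(S+L) = 2 + 2·[0.30] = 2 + 0.6 = 2.6.
With uncorrelated errors the cross-covariances are all true-score covariance, so they carry over unchanged; only the diagonal terms shrink to ρᵢσᵢ².
True-score variance = [0.82 + 0.58] + 0.6 = 1.4 + 0.6 = 2.
Reliability = 2 / 2.6 = 0.7692.

0.7692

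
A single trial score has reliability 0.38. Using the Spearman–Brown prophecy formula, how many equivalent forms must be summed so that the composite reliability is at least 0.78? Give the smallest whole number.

6

k ≥ ρ*(1−ρ₁)/(ρ₁(1−ρ*)) = 0.78·0.62 / (0.38·0.22) = 5.785.
Smallest integer k = 6.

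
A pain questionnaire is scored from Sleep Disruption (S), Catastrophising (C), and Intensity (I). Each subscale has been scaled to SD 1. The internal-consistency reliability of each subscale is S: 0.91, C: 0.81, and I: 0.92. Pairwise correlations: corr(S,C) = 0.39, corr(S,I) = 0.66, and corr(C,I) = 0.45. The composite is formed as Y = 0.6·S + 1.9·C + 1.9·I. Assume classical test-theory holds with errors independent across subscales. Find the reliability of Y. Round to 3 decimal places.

0.924

Var(Y) = 0.6² + 1.9² + 1.9² + 2·[1.14·0.39 + 1.14·0.66 + 3.61·0.45] = 7.58 + 5.643 = 13.223.
Under uncorrelated errors the observed covariances equal the true-score covariances, so only the own-variance terms attenuate.
True-score variance = [0.6²·0.91 + 1.9²·0.81 + 1.9²·0.92] + 5.643 = 6.5729 + 5.643 = 12.2159.
Reliability = 12.2159 / 13.223 = 0.924.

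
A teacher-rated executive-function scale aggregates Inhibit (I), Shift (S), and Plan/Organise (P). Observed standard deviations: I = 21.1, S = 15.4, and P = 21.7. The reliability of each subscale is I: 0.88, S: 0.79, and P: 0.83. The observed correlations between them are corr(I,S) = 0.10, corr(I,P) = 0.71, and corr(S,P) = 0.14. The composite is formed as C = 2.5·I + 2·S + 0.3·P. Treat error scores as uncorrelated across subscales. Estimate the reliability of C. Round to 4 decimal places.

0.8836

Var(C) = 2.5²·21.1² + 2²·15.4² + 0.3²·21.7² + 2·[5·21.1·15.4·0.10 + 0.75·21.1·21.7·0.71 + 0.6·15.4·21.7·0.14] = 3773.58 + 868.714 = 4642.3.
Under uncorrelated errors the observed covariances equal the true-score covariances, so only the own-variance terms attenuate.
True-score variance = [2.5²·21.1²·0.88 + 2²·15.4²·0.79 + 0.3²·21.7²·0.83] + 868.714 = 3233.26 + 868.714 = 4101.97.
Reliability = 4101.97 / 4642.3 = 0.8836.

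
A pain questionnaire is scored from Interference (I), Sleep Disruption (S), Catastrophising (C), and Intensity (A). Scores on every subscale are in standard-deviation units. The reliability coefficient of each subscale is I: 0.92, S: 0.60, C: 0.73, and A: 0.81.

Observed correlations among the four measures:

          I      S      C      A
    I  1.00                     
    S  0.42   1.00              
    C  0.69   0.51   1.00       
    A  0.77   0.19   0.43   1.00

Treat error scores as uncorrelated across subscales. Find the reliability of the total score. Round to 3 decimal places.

Var(I+S+C+A) = 4 + 2·[0.42 + 0.69 + 0.77 + 0.51 + 0.19 + 0.43] = 4 + 6.02 = 10.02.
With uncorrelated errors the cross-covariances are all true-score covariance, so they carry over unchanged; only the diagonal terms shrink to ρᵢσᵢ².
True-score variance = [0.92 + 0.60 + 0.73 + 0.81] + 6.02 = 3.06 + 6.02 = 9.08.
Reliability = 9.08 / 10.02 = 0.906.

0.906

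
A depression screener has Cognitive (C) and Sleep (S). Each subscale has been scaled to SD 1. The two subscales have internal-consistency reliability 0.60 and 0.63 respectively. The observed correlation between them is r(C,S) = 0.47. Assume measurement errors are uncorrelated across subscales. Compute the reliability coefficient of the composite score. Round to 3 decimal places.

Var(C+S) = 2 + 2·[0.47] = 2 + 0.94 = 2.94.
Because errors are independent across components, Cov(Tᵢ,Tⱼ) = Cov(Xᵢ,Xⱼ); the off-diagonal part of the true-score variance is the same as above.
True-score variance = [0.60 + 0.63] + 0.94 = 1.23 + 0.94 = 2.17.
Reliability = 2.17 / 2.94 = 0.738.

0.738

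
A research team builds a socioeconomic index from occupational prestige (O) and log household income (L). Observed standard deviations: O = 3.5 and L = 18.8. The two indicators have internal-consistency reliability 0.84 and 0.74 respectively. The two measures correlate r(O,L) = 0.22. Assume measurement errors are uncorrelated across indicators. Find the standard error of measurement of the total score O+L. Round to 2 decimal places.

9.69

Var(total) = 365.69 + 28.952 = 394.642.
True-score variance = 271.836 + 28.952 = 300.788, so reliability = 0.7622.
Error variance = 394.642 − 300.788 = 93.8544; SEM = √93.8544 = 9.69.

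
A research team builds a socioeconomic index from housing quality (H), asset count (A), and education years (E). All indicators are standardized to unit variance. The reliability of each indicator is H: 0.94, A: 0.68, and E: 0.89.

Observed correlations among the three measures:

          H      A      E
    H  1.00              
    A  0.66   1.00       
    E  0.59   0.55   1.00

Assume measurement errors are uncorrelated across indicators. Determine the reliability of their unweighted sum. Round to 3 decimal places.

Var(H+A+E) = 3 + 2·[0.66 + 0.59 + 0.55] = 3 + 3.6 = 6.6.
Under uncorrelated errors the observed covariances equal the true-score covariances, so only the own-variance terms attenuate.
True-score variance = [0.94 + 0.68 + 0.89] + 3.6 = 2.51 + 3.6 = 6.11.
Reliability = 6.11 / 6.6 = 0.926.

0.926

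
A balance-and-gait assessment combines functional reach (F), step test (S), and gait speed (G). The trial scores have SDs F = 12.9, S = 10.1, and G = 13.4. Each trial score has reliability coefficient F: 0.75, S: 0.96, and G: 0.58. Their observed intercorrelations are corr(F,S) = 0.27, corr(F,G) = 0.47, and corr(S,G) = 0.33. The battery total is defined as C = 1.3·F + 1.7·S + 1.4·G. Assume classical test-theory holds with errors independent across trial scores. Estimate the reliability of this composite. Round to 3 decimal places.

0.856

Var(C) = 1.3²·12.9² + 1.7²·10.1² + 1.4²·13.4² + 2·[2.21·12.9·10.1·0.27 + 1.82·12.9·13.4·0.47 + 2.38·10.1·13.4·0.33] = 927.979 + 663.809 = 1591.79.
Under uncorrelated errors the observed covariances equal the true-score covariances, so only the own-variance terms attenuate.
True-score variance = [1.3²·12.9²·0.75 + 1.7²·10.1²·0.96 + 1.4²·13.4²·0.58] + 663.809 = 698.065 + 663.809 = 1361.87.
Reliability = 1361.87 / 1591.79 = 0.856.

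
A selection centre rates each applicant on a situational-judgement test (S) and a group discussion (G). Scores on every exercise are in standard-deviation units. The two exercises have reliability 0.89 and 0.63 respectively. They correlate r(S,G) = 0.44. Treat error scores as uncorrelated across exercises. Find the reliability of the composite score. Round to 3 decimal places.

0.833

Var(S+G) = 2 + 2·[0.44] = 2 + 0.88 = 2.88.
Under uncorrelated errors the observed covariances equal the true-score covariances, so only the own-variance terms attenuate.
True-score variance = [0.89 + 0.63] + 0.88 = 1.52 + 0.88 = 2.4.
Reliability = 2.4 / 2.88 = 0.833.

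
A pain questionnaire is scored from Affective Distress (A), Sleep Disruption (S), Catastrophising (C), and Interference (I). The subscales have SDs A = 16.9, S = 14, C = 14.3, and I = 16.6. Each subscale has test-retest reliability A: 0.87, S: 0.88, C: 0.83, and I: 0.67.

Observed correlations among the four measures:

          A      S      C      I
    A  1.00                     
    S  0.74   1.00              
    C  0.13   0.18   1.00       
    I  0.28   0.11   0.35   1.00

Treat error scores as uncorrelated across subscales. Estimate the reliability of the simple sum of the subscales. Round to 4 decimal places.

0.8977

Var(A+S+C+I) = 16.9² + 14² + 14.3² + 16.6² + 2·[16.9·14·0.74 + 16.9·14.3·0.13 + 16.9·16.6·0.28 + 14·14.3·0.18 + 14·16.6·0.11 + 14.3·16.6·0.35] = 961.66 + 859.471 = 1821.13.
With uncorrelated errors the cross-covariances are all true-score covariance, so they carry over unchanged; only the diagonal terms shrink to ρᵢσᵢ².
True-score variance = [16.9²·0.87 + 14²·0.88 + 14.3²·0.83 + 16.6²·0.67] + 859.471 = 775.313 + 859.471 = 1634.78.
Reliability = 1634.78 / 1821.13 = 0.8977.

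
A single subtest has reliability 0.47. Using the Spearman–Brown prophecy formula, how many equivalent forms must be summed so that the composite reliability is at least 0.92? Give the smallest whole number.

13

k ≥ ρ*(1−ρ₁)/(ρ₁(1−ρ*)) = 0.92·0.53 / (0.47·0.08) = 12.968.
Smallest integer k = 13.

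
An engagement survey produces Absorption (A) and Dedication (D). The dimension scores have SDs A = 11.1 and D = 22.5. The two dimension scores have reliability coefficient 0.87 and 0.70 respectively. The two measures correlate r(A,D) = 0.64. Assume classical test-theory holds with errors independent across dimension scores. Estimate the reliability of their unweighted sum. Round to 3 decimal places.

Var(A+D) = 11.1² + 22.5² + 2·[11.1·22.5·0.64] = 629.46 + 319.68 = 949.14.
Because errors are independent across components, Cov(Tᵢ,Tⱼ) = Cov(Xᵢ,Xⱼ); the off-diagonal part of the true-score variance is the same as above.
True-score variance = [11.1²·0.87 + 22.5²·0.70] + 319.68 = 461.568 + 319.68 = 781.248.
Reliability = 781.248 / 949.14 = 0.823.

0.823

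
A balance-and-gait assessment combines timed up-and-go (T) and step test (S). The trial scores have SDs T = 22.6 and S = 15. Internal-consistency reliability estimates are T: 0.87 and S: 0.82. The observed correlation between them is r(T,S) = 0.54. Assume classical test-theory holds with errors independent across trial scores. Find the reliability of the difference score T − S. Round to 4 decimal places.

Var(T−S) = 22.6² + 15² − 2·22.6·15·0.54 = 735.76 − 366.12 = 369.64.
Under uncorrelated errors the observed covariances equal the true-score covariances, so only the own-variance terms attenuate.
True-score variance = [22.6²·0.87 + 15²·0.82] − 366.12 = 628.861 − 366.12 = 262.741.
Reliability = 262.741 / 369.64 = 0.7108.

0.7108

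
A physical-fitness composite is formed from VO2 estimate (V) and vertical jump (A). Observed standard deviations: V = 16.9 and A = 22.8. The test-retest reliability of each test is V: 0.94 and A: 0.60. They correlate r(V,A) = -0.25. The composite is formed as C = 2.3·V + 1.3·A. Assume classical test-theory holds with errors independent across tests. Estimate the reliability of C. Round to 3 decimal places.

Var(C) = 2.3²·16.9² + 1.3²·22.8² + 2·[2.99·16.9·22.8·(-0.25)] = 2389.41 − 576.053 = 1813.35.
With uncorrelated errors the cross-covariances are all true-score covariance, so they carry over unchanged; only the diagonal terms shrink to ρᵢσᵢ².
True-score variance = [2.3²·16.9²·0.94 + 1.3²·22.8²·0.60] − 576.053 = 1947.34 − 576.053 = 1371.29.
Reliability = 1371.29 / 1813.35 = 0.756.

0.756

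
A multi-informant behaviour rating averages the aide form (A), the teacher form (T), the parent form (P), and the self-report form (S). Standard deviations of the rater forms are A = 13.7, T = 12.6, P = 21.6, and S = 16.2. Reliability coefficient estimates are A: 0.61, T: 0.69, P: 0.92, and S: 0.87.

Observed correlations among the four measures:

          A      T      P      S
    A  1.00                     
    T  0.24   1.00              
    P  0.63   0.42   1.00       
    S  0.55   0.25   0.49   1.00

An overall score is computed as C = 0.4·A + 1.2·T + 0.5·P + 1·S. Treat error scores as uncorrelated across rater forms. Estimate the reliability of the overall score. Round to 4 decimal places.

0.9016

Var(C) = 0.4²·13.7² + 1.2²·12.6² + 0.5²·21.6² + 16.2² + 2·[0.48·13.7·12.6·0.24 + 0.2·13.7·21.6·0.63 + 0.4·13.7·16.2·0.55 + 0.6·12.6·21.6·0.42 + 1.2·12.6·16.2·0.25 + 0.5·21.6·16.2·0.49] = 637.725 + 643.099 = 1280.82.
Under uncorrelated errors the observed covariances equal the true-score covariances, so only the own-variance terms attenuate.
True-score variance = [0.4²·13.7²·0.61 + 1.2²·12.6²·0.69 + 0.5²·21.6²·0.92 + 16.2²·0.87] + 643.099 = 511.694 + 643.099 = 1154.79.
Reliability = 1154.79 / 1280.82 = 0.9016.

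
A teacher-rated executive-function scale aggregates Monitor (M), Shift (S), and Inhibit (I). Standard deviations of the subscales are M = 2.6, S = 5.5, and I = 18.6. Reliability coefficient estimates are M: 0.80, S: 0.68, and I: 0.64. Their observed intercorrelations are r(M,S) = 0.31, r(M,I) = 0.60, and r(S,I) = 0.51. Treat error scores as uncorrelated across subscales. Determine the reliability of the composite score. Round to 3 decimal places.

0.755

Var(M+S+I) = 2.6² + 5.5² + 18.6² + 2·[2.6·5.5·0.31 + 2.6·18.6·0.60 + 5.5·18.6·0.51] = 382.97 + 171.244 = 554.214.
Under uncorrelated errors the observed covariances equal the true-score covariances, so only the own-variance terms attenuate.
True-score variance = [2.6²·0.80 + 5.5²·0.68 + 18.6²·0.64] + 171.244 = 247.392 + 171.244 = 418.636.
Reliability = 418.636 / 554.214 = 0.755.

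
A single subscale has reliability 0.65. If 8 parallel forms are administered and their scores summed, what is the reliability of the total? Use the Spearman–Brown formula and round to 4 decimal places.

0.9369

ρ_k = kρ / (1 + (k−1)ρ) = 8·0.65 / (1 + 7·0.65) = 5.200 / 5.550 = 0.9369.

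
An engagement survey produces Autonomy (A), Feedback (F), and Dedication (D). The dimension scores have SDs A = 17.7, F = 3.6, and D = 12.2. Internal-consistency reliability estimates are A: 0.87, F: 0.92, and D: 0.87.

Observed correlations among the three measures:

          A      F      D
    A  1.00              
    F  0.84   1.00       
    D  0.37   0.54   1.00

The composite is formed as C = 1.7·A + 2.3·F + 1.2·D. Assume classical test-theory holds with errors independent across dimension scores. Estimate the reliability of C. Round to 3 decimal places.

0.927

Var(C) = 1.7²·17.7² + 2.3²·3.6² + 1.2²·12.2² + 2·[3.91·17.7·3.6·0.84 + 2.04·17.7·12.2·0.37 + 2.76·3.6·12.2·0.54] = 1188.3 + 875.464 = 2063.76.
Under uncorrelated errors the observed covariances equal the true-score covariances, so only the own-variance terms attenuate.
True-score variance = [1.7²·17.7²·0.87 + 2.3²·3.6²·0.92 + 1.2²·12.2²·0.87] + 875.464 = 1037.25 + 875.464 = 1912.71.
Reliability = 1912.71 / 2063.76 = 0.927.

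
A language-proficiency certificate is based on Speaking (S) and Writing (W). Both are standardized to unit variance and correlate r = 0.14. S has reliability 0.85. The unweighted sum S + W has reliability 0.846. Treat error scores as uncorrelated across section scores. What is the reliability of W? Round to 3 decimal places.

0.799

Var(S+W) = 2 + 2·0.14 = 2.280.
True-score variance = ρ_S + ρ_W + 2·0.14, so 0.846 = (0.85 + ρ_W + 0.28) / 2.280.
ρ_W = 0.846·2.280 − 0.85 − 0.28 = 0.799.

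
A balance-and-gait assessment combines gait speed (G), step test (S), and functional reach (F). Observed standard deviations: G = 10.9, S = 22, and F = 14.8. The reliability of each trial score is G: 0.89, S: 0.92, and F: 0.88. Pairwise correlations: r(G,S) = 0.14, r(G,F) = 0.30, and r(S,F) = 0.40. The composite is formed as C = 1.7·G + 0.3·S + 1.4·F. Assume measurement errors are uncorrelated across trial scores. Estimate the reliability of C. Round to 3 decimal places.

0.922

Var(C) = 1.7²·10.9² + 0.3²·22² + 1.4²·14.8² + 2·[0.51·10.9·22·0.14 + 2.38·10.9·14.8·0.30 + 0.42·22·14.8·0.40] = 816.239 + 374.01 = 1190.25.
Because errors are independent across components, Cov(Tᵢ,Tⱼ) = Cov(Xᵢ,Xⱼ); the off-diagonal part of the true-score variance is the same as above.
True-score variance = [1.7²·10.9²·0.89 + 0.3²·22²·0.92 + 1.4²·14.8²·0.88] + 374.01 = 723.467 + 374.01 = 1097.48.
Reliability = 1097.48 / 1190.25 = 0.922.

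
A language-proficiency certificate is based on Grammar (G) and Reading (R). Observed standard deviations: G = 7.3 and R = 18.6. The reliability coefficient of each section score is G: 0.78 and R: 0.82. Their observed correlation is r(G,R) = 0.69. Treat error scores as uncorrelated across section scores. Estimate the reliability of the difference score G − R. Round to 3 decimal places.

0.651

Var(G−R) = 7.3² + 18.6² − 2·7.3·18.6·0.69 = 399.25 − 187.376 = 211.874.
With uncorrelated errors the cross-covariances are all true-score covariance, so they carry over unchanged; only the diagonal terms shrink to ρᵢσᵢ².
True-score variance = [7.3²·0.78 + 18.6²·0.82] − 187.376 = 325.253 − 187.376 = 137.877.
Reliability = 137.877 / 211.874 = 0.651.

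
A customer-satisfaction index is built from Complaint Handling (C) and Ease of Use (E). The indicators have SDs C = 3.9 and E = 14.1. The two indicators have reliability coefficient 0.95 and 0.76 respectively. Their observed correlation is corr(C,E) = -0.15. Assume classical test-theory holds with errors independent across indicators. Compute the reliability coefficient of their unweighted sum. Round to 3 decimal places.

0.755

Var(C+E) = 3.9² + 14.1² + 2·[3.9·14.1·(-0.15)] = 214.02 − 16.497 = 197.523.
With uncorrelated errors the cross-covariances are all true-score covariance, so they carry over unchanged; only the diagonal terms shrink to ρᵢσᵢ².
True-score variance = [3.9²·0.95 + 14.1²·0.76] − 16.497 = 165.545 − 16.497 = 149.048.
Reliability = 149.048 / 197.523 = 0.755.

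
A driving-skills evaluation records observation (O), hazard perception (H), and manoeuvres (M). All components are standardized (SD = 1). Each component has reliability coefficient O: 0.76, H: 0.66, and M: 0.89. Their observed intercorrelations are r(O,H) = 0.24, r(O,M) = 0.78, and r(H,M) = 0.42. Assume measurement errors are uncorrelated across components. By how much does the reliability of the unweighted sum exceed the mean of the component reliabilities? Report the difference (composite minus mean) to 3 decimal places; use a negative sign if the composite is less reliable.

Var(sum) = 3 + 2.88 = 5.88; true-score variance = 2.31 + 2.88 = 5.19; composite reliability = 0.8827.
Mean component reliability = 0.7700.
Difference = 0.8827 − 0.7700 = 0.113.

0.113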